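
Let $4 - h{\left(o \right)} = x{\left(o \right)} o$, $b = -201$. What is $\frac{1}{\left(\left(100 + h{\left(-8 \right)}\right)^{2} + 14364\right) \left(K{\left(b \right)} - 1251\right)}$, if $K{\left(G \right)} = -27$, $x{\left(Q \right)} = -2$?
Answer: $- \frac{1}{28254024} \approx -3.5393 \cdot 10^{-8}$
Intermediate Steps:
$h{\left(o \right)} = 4 + 2 o$ ($h{\left(o \right)} = 4 - - 2 o = 4 + 2 o$)
$\frac{1}{\left(\left(100 + h{\left(-8 \right)}\right)^{2} + 14364\right) \left(K{\left(b \right)} - 1251\right)} = \frac{1}{\left(\left(100 + \left(4 + 2 \left(-8\right)\right)\right)^{2} + 14364\right) \left(-27 - 1251\right)} = \frac{1}{\left(\left(100 + \left(4 - 16\right)\right)^{2} + 14364\right) \left(-1278\right)} = \frac{1}{\left(\left(100 - 12\right)^{2} + 14364\right) \left(-1278\right)} = \frac{1}{\left(88^{2} + 14364\right) \left(-1278\right)} = \frac{1}{\left(7744 + 14364\right) \left(-1278\right)} = \frac{1}{22108 \left(-1278\right)} = \frac{1}{-28254024} = - \frac{1}{28254024}$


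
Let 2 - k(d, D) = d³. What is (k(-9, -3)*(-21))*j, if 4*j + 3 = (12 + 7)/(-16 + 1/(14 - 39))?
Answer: 12879489/802 ≈ 16059.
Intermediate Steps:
k(d, D) = 2 - d³
j = -839/802 (j = -¾ + ((12 + 7)/(-16 + 1/(14 - 39)))/4 = -¾ + (19/(-16 + 1/(-25)))/4 = -¾ + (19/(-16 - 1/25))/4 = -¾ + (19/(-401/25))/4 = -¾ + (19*(-25/401))/4 = -¾ + (¼)*(-475/401) = -¾ - 475/1604 = -839/802 ≈ -1.0461)
(k(-9, -3)*(-21))*j = ((2 - 1*(-9)³)*(-21))*(-839/802) = ((2 - 1*(-729))*(-21))*(-839/802) = ((2 + 729)*(-21))*(-839/802) = (731*(-21))*(-839/802) = -15351*(-839/802) = 12879489/802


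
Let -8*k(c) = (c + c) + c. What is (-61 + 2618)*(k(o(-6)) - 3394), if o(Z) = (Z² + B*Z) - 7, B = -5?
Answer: -69880253/8 ≈ -8.7350e+6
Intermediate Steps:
o(Z) = -7 + Z² - 5*Z (o(Z) = (Z² - 5*Z) - 7 = -7 + Z² - 5*Z)
k(c) = -3*c/8 (k(c) = -((c + c) + c)/8 = -(2*c + c)/8 = -3*c/8)
(-61 + 2618)*(k(o(-6)) - 3394) = (-61 + 2618)*(-3*(-7 + (-6)² - 5*(-6))/8 - 3394) = 2557*(-3*(-7 + 36 + 30)/8 - 3394) = 2557*(-3/8*59 - 3394) = 2557*(-177/8 - 3394) = 2557*(-27329/8) = -69880253/8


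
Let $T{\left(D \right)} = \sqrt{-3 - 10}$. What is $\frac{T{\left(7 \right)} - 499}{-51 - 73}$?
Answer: $\frac{499}{124} - \frac{i \sqrt{13}}{124} \approx 4.0242 - 0.029077 i$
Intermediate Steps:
$T{\left(D \right)} = i \sqrt{13}$ ($T{\left(D \right)} = \sqrt{-13} = i \sqrt{13}$)
$\frac{T{\left(7 \right)} - 499}{-51 - 73} = \frac{i \sqrt{13} - 499}{-51 - 73} = \frac{-499 + i \sqrt{13}}{-124} = \left(-499 + i \sqrt{13}\right) \left(- \frac{1}{124}\right) = \frac{499}{124} - \frac{i \sqrt{13}}{124}$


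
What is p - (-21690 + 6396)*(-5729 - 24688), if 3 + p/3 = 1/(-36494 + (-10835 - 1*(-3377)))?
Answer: -20446365222867/43952 ≈ -4.6520e+8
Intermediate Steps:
p = -395571/43952 (p = -9 + 3/(-36494 + (-10835 - 1*(-3377))) = -9 + 3/(-36494 + (-10835 + 3377)) = -9 + 3/(-36494 - 7458) = -9 + 3/(-43952) = -9 + 3*(-1/43952) = -9 - 3/43952 = -395571/43952 ≈ -9.0001)
p - (-21690 + 6396)*(-5729 - 24688) = -395571/43952 - (-21690 + 6396)*(-5729 - 24688) = -395571/43952 - (-15294)*(-30417) = -395571/43952 - 1*465197598 = -395571/43952 - 465197598 = -20446365222867/43952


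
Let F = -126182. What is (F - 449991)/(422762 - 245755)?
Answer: -576173/177007 ≈ -3.2551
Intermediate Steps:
(F - 449991)/(422762 - 245755) = (-126182 - 449991)/(422762 - 245755) = -576173/177007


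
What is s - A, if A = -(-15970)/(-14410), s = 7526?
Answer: 10846563/1441 ≈ 7527.1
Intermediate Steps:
A = -1597/1441 (A = -(-15970)*(-1)/14410 = -1*1597/1441 = -1597/1441 ≈ -1.1083)
s - A = 7526 - 1*(-1597/1441) = 7526 + 1597/1441 = 10846563/1441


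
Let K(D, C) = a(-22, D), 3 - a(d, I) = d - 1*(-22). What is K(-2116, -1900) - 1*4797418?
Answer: -4797415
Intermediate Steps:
a(d, I) = -19 - d (a(d, I) = 3 - (d - 1*(-22)) = 3 - (d + 22) = 3 - (22 + d) = 3 + (-22 - d) = -19 - d)
K(D, C) = 3 (K(D, C) = -19 - 1*(-22) = -19 + 22 = 3)
K(-2116, -1900) - 1*4797418 = 3 - 1*4797418 = 3 - 4797418 = -4797415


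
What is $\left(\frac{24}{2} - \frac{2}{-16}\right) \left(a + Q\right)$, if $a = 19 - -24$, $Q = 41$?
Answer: $\frac{2037}{2} \approx 1018.5$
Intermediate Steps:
$a = 43$ ($a = 19 + 24 = 43$)
$\left(\frac{24}{2} - \frac{2}{-16}\right) \left(a + Q\right) = \left(\frac{24}{2} - \frac{2}{-16}\right) \left(43 + 41\right) = \left(24 \cdot \frac{1}{2} - - \frac{1}{8}\right) 84 = \left(12 + \frac{1}{8}\right) 84 = \frac{97}{8} \cdot 84 = \frac{2037}{2}$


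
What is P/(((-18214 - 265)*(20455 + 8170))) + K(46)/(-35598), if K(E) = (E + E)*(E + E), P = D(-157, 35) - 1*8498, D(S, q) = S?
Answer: -26334241043/110764511925 ≈ -0.23775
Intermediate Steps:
P = -8655 (P = -157 - 1*8498 = -157 - 8498 = -8655)
K(E) = 4*E² (K(E) = (2*E)*(2*E) = 4*E²)
P/(((-18214 - 265)*(20455 + 8170))) + K(46)/(-35598) = -8655*1/((-18214 - 265)*(20455 + 8170)) + (4*46²)/(-35598) = -8655/((-18479*28625)) + (4*2116)*(-1/35598) = -8655/(-528961375) + 8464*(-1/35598) = -8655*(-1/528961375) - 4232/17799 = 1731/105792275 - 4232/17799 = -26334241043/110764511925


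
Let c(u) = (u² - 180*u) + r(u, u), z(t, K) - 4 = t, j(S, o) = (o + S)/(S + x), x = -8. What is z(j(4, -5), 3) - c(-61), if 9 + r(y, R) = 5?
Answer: -58771/4 ≈ -14693.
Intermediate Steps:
j(S, o) = (S + o)/(-8 + S) (j(S, o) = (o + S)/(S - 8) = (S + o)/(-8 + S))
r(y, R) = -4 (r(y, R) = -9 + 5 = -4)
z(t, K) = 4 + t
c(u) = -4 + u² - 180*u (c(u) = (u² - 180*u) - 4 = -4 + u² - 180*u)
z(j(4, -5), 3) - c(-61) = (4 + (4 - 5)/(-8 + 4)) - (-4 + (-61)² - 180*(-61)) = (4 - 1/(-4)) - (-4 + 3721 + 10980) = (4 - ¼*(-1)) - 1*14697 = (4 + ¼) - 14697 = 17/4 - 14697 = -58771/4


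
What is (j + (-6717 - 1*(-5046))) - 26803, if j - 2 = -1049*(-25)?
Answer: -2247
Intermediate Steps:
j = 26227 (j = 2 - 1049*(-25) = 2 + 26225 = 26227)
(j + (-6717 - 1*(-5046))) - 26803 = (26227 + (-6717 - 1*(-5046))) - 26803 = (26227 + (-6717 + 5046)) - 26803 = (26227 - 1671) - 26803 = 24556 - 26803 = -2247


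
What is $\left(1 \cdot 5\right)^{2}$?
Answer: $25$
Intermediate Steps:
$\left(1 \cdot 5\right)^{2} = 5^{2} = 25$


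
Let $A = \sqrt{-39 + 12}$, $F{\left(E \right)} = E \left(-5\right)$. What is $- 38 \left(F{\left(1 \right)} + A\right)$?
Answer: $190 - 114 i \sqrt{3} \approx 190.0 - 197.45 i$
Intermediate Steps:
$F{\left(E \right)} = - 5 E$
$A = 3 i \sqrt{3}$ ($A = \sqrt{-27} = 3 i \sqrt{3} \approx 5.1962 i$)
$- 38 \left(F{\left(1 \right)} + A\right) = - 38 \left(\left(-5\right) 1 + 3 i \sqrt{3}\right) = - 38 \left(-5 + 3 i \sqrt{3}\right) = 190 - 114 i \sqrt{3}$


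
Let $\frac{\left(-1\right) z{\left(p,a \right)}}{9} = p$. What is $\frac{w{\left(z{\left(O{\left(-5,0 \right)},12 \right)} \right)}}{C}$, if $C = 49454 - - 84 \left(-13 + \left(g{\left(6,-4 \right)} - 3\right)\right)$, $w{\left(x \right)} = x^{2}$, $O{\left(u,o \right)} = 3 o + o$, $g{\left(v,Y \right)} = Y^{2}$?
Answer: $0$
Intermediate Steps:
$O{\left(u,o \right)} = 4 o$
$z{\left(p,a \right)} = - 9 p$
$C = 49454$ ($C = 49454 - - 84 \left(-13 - \left(3 - \left(-4\right)^{2}\right)\right) = 49454 - - 84 \left(-13 + \left(16 - 3\right)\right) = 49454 - - 84 \left(-13 + 13\right) = 49454 - \left(-84\right) 0 = 49454 - 0 = 49454 + 0 = 49454$)
$\frac{w{\left(z{\left(O{\left(-5,0 \right)},12 \right)} \right)}}{C} = \frac{\left(- 9 \cdot 4 \cdot 0\right)^{2}}{49454} = \left(\left(-9\right) 0\right)^{2} \cdot \frac{1}{49454} = 0^{2} \cdot \frac{1}{49454} = 0 \cdot \frac{1}{49454} = 0$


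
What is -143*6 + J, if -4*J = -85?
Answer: -3347/4 ≈ -836.75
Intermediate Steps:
J = 85/4 (J = -¼*(-85) = 85/4 ≈ 21.250)
-143*6 + J = -143*6 + 85/4 = -858 + 85/4 = -3347/4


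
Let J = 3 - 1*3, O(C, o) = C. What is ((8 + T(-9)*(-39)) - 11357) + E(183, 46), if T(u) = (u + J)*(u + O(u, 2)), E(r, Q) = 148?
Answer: -17519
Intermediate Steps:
J = 0 (J = 3 - 3 = 0)
T(u) = 2*u² (T(u) = (u + 0)*(u + u) = u*(2*u) = 2*u²)
((8 + T(-9)*(-39)) - 11357) + E(183, 46) = ((8 + (2*(-9)²)*(-39)) - 11357) + 148 = ((8 + (2*81)*(-39)) - 11357) + 148 = ((8 + 162*(-39)) - 11357) + 148 = ((8 - 6318) - 11357) + 148 = (-6310 - 11357) + 148 = -17667 + 148 = -17519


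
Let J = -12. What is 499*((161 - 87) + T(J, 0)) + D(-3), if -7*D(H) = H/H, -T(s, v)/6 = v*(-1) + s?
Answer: 509977/7 ≈ 72854.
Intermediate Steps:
T(s, v) = -6*s + 6*v (T(s, v) = -6*(v*(-1) + s) = -6*(-v + s) = -6*(s - v) = -6*s + 6*v)
D(H) = -1/7 (D(H) = -H/(7*H) = -1/7*1 = -1/7)
499*((161 - 87) + T(J, 0)) + D(-3) = 499*((161 - 87) + (-6*(-12) + 6*0)) - 1/7 = 499*(74 + (72 + 0)) - 1/7 = 499*(74 + 72) - 1/7 = 499*146 - 1/7 = 72854 - 1/7 = 509977/7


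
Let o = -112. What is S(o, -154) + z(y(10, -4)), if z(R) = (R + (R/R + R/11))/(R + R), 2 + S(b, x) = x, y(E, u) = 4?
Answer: -13669/88 ≈ -155.33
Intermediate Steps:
S(b, x) = -2 + x
z(R) = (1 + 12*R/11)/(2*R) (z(R) = (R + (1 + R*(1/11)))/((2*R)) = (R + (1 + R/11))*(1/(2*R)) = (1 + 12*R/11)*(1/(2*R)) = (1 + 12*R/11)/(2*R))
S(o, -154) + z(y(10, -4)) = (-2 - 154) + (1/22)*(11 + 12*4)/4 = -156 + (1/22)*(1/4)*(11 + 48) = -156 + (1/22)*(1/4)*59 = -156 + 59/88 = -13669/88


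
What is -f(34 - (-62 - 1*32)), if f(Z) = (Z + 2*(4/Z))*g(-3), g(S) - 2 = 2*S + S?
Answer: 14343/16 ≈ 896.44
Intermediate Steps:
g(S) = 2 + 3*S (g(S) = 2 + (2*S + S) = 2 + 3*S)
f(Z) = -56/Z - 7*Z (f(Z) = (Z + 2*(4/Z))*(2 + 3*(-3)) = (Z + 8/Z)*(2 - 9) = (Z + 8/Z)*(-7) = -56/Z - 7*Z)
-f(34 - (-62 - 1*32)) = -(-56/(34 - (-62 - 1*32)) - 7*(34 - (-62 - 1*32))) = -(-56/(34 - (-62 - 32)) - 7*(34 - (-62 - 32))) = -(-56/(34 - 1*(-94)) - 7*(34 - 1*(-94))) = -(-56/(34 + 94) - 7*(34 + 94)) = -(-56/128 - 7*128) = -(-56*1/128 - 896) = -(-7/16 - 896) = -1*(-14343/16) = 14343/16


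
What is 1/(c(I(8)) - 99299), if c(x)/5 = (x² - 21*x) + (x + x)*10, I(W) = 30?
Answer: -1/94949 ≈ -1.0532e-5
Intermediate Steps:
c(x) = -5*x + 5*x² (c(x) = 5*((x² - 21*x) + (x + x)*10) = 5*((x² - 21*x) + (2*x)*10) = 5*((x² - 21*x) + 20*x) = 5*(x² - x) = -5*x + 5*x²)
1/(c(I(8)) - 99299) = 1/(5*30*(-1 + 30) - 99299) = 1/(5*30*29 - 99299) = 1/(4350 - 99299) = 1/(-94949) = -1/94949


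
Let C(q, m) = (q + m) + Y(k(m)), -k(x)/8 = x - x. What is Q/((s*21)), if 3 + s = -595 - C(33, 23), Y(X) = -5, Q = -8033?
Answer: 8033/13629 ≈ 0.58941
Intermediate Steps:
k(x) = 0 (k(x) = -8*(x - x) = -8*0 = 0)
C(q, m) = -5 + m + q (C(q, m) = (q + m) - 5 = (m + q) - 5 = -5 + m + q)
s = -649 (s = -3 + (-595 - (-5 + 23 + 33)) = -3 + (-595 - 1*51) = -3 + (-595 - 51) = -3 - 646 = -649)
Q/((s*21)) = -8033/((-649*21)) = -8033/(-13629) = -8033*(-1/13629) = 8033/13629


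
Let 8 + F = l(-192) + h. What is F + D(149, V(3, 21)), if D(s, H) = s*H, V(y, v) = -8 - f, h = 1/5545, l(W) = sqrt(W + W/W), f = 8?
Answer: -13263639/5545 + I*sqrt(191) ≈ -2392.0 + 13.82*I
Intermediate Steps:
l(W) = sqrt(1 + W) (l(W) = sqrt(W + 1) = sqrt(1 + W))
h = 1/5545 ≈ 0.00018034
F = -44359/5545 + I*sqrt(191) (F = -8 + (sqrt(1 - 192) + 1/5545) = -8 + (sqrt(-191) + 1/5545) = -8 + (I*sqrt(191) + 1/5545) = -8 + (1/5545 + I*sqrt(191)) = -44359/5545 + I*sqrt(191) ≈ -7.9998 + 13.82*I)
V(y, v) = -16 (V(y, v) = -8 - 1*8 = -8 - 8 = -16)
D(s, H) = H*s
F + D(149, V(3, 21)) = (-44359/5545 + I*sqrt(191)) - 16*149 = (-44359/5545 + I*sqrt(191)) - 2384 = -13263639/5545 + I*sqrt(191)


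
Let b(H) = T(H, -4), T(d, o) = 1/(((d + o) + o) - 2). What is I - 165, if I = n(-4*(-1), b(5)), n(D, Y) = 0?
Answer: -165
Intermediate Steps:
T(d, o) = 1/(-2 + d + 2*o) (T(d, o) = 1/((d + 2*o) - 2) = 1/(-2 + d + 2*o))
b(H) = 1/(-10 + H) (b(H) = 1/(-2 + H + 2*(-4)) = 1/(-2 + H - 8) = 1/(-10 + H))
I = 0
I - 165 = 0 - 165 = -165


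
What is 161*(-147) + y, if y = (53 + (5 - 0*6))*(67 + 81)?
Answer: -15083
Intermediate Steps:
y = 8584 (y = (53 + (5 - 4*0))*148 = (53 + (5 + 0))*148 = (53 + 5)*148 = 58*148 = 8584)
161*(-147) + y = 161*(-147) + 8584 = -23667 + 8584 = -15083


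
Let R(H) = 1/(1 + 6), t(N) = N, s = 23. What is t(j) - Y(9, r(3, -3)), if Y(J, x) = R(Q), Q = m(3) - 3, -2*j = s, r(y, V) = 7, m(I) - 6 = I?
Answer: -163/14 ≈ -11.643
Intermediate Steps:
m(I) = 6 + I
j = -23/2 (j = -½*23 = -23/2 ≈ -11.500)
Q = 6 (Q = (6 + 3) - 3 = 9 - 3 = 6)
R(H) = ⅐ (R(H) = 1/7 = ⅐)
Y(J, x) = ⅐
t(j) - Y(9, r(3, -3)) = -23/2 - 1*⅐ = -23/2 - ⅐ = -163/14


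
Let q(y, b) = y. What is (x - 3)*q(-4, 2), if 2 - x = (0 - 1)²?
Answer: 8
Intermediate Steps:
x = 1 (x = 2 - (0 - 1)² = 2 - 1*(-1)² = 2 - 1*1 = 2 - 1 = 1)
(x - 3)*q(-4, 2) = (1 - 3)*(-4) = -2*(-4) = 8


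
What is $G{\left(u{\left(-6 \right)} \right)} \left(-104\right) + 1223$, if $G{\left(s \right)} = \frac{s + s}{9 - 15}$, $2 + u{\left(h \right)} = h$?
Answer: $\frac{2837}{3} \approx 945.67$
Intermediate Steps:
$u{\left(h \right)} = -2 + h$
$G{\left(s \right)} = - \frac{s}{3}$ ($G{\left(s \right)} = \frac{2 s}{-6} = 2 s \left(- \frac{1}{6}\right) = - \frac{s}{3}$)
$G{\left(u{\left(-6 \right)} \right)} \left(-104\right) + 1223 = - \frac{-2 - 6}{3} \left(-104\right) + 1223 = \left(- \frac{1}{3}\right) \left(-8\right) \left(-104\right) + 1223 = \frac{8}{3} \left(-104\right) + 1223 = - \frac{832}{3} + 1223 = \frac{2837}{3}$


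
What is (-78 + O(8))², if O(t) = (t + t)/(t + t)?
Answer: 5929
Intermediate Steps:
O(t) = 1 (O(t) = (2*t)/((2*t)) = (2*t)*(1/(2*t)) = 1)
(-78 + O(8))² = (-78 + 1)² = (-77)² = 5929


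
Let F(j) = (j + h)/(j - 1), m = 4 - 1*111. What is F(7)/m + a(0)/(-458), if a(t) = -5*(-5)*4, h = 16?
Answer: -37367/147018 ≈ -0.25417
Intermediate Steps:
a(t) = 100 (a(t) = 25*4 = 100)
m = -107 (m = 4 - 111 = -107)
F(j) = (16 + j)/(-1 + j) (F(j) = (j + 16)/(j - 1) = (16 + j)/(-1 + j))
F(7)/m + a(0)/(-458) = ((16 + 7)/(-1 + 7))/(-107) + 100/(-458) = (23/6)*(-1/107) + 100*(-1/458) = ((⅙)*23)*(-1/107) - 50/229 = (23/6)*(-1/107) - 50/229 = -23/642 - 50/229 = -37367/147018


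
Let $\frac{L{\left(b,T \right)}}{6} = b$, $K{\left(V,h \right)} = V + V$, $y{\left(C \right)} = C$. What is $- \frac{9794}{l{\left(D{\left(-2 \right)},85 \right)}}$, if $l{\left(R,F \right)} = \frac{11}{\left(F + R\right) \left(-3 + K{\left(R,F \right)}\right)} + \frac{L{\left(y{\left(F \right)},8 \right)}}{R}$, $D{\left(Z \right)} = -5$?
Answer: $\frac{10185760}{106091} \approx 96.01$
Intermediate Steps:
$K{\left(V,h \right)} = 2 V$
$L{\left(b,T \right)} = 6 b$
$l{\left(R,F \right)} = \frac{6 F}{R} + \frac{11}{\left(-3 + 2 R\right) \left(F + R\right)}$ ($l{\left(R,F \right)} = \frac{11}{\left(F + R\right) \left(-3 + 2 R\right)} + \frac{6 F}{R} = \frac{11}{\left(-3 + 2 R\right) \left(F + R\right)} + \frac{6 F}{R} = \frac{6 F}{R} + \frac{11}{\left(-3 + 2 R\right) \left(F + R\right)}$)
$- \frac{9794}{l{\left(D{\left(-2 \right)},85 \right)}} = - \frac{9794}{\frac{1}{-5} \frac{1}{\left(-3\right) 85 - -15 + 2 \left(-5\right)^{2} + 2 \cdot 85 \left(-5\right)} \left(- 18 \cdot 85^{2} + 11 \left(-5\right) - 1530 \left(-5\right) + 12 \cdot 85 \left(-5\right)^{2} + 12 \left(-5\right) 85^{2}\right)} = - \frac{9794}{\left(- \frac{1}{5}\right) \frac{1}{-255 + 15 + 2 \cdot 25 - 850} \left(\left(-18\right) 7225 - 55 + 7650 + 12 \cdot 85 \cdot 25 + 12 \left(-5\right) 7225\right)} = - \frac{9794}{\left(- \frac{1}{5}\right) \frac{1}{-255 + 15 + 50 - 850} \left(-130050 - 55 + 7650 + 25500 - 433500\right)} = - \frac{9794}{\left(- \frac{1}{5}\right) \frac{1}{-1040} \left(-530455\right)} = - \frac{9794}{\left(- \frac{1}{5}\right) \left(- \frac{1}{1040}\right) \left(-530455\right)} = - \frac{9794}{- \frac{106091}{1040}} = \left(-9794\right) \left(- \frac{1040}{106091}\right) = \frac{10185760}{106091}$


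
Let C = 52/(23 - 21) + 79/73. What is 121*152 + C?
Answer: 1344593/73 ≈ 18419.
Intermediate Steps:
C = 1977/73 (C = 52/2 + 79*(1/73) = 52*(½) + 79/73 = 26 + 79/73 = 1977/73 ≈ 27.082)
121*152 + C = 121*152 + 1977/73 = 18392 + 1977/73 = 1344593/73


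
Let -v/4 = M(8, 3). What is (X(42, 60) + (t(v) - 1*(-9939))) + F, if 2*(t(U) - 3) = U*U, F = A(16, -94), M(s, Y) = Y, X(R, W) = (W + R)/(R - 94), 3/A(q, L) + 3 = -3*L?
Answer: 24209135/2418 ≈ 10012.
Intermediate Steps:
A(q, L) = 3/(-3 - 3*L)
X(R, W) = (R + W)/(-94 + R)
F = 1/93 (F = -1/(1 - 94) = -1/(-93) = -1*(-1/93) = 1/93 ≈ 0.010753)
v = -12 (v = -4*3 = -12)
t(U) = 3 + U**2/2 (t(U) = 3 + (U*U)/2 = 3 + U**2/2)
(X(42, 60) + (t(v) - 1*(-9939))) + F = ((42 + 60)/(-94 + 42) + ((3 + (1/2)*(-12)**2) - 1*(-9939))) + 1/93 = (102/(-52) + ((3 + (1/2)*144) + 9939)) + 1/93 = (-1/52*102 + ((3 + 72) + 9939)) + 1/93 = (-51/26 + (75 + 9939)) + 1/93 = (-51/26 + 10014) + 1/93 = 260313/26 + 1/93 = 24209135/2418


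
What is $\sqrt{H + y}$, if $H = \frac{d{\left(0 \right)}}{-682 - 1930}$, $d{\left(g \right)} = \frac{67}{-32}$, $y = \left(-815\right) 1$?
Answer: $\frac{i \sqrt{88965886258}}{10448} \approx 28.548 i$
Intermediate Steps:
$y = -815$
$d{\left(g \right)} = - \frac{67}{32}$ ($d{\left(g \right)} = 67 \left(- \frac{1}{32}\right) = - \frac{67}{32}$)
$H = \frac{67}{83584}$ ($H = - \frac{67}{32 \left(-682 - 1930\right)} = - \frac{67}{32 \left(-2612\right)} = \left(- \frac{67}{32}\right) \left(- \frac{1}{2612}\right) = \frac{67}{83584} \approx 0.00080159$)
$\sqrt{H + y} = \sqrt{\frac{67}{83584} - 815} = \sqrt{- \frac{68120893}{83584}} = \frac{i \sqrt{88965886258}}{10448}$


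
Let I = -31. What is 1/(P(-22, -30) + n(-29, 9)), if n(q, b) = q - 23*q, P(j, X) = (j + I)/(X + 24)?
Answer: 6/3881 ≈ 0.0015460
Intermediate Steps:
P(j, X) = (-31 + j)/(24 + X) (P(j, X) = (j - 31)/(X + 24) = (-31 + j)/(24 + X))
n(q, b) = -22*q
1/(P(-22, -30) + n(-29, 9)) = 1/((-31 - 22)/(24 - 30) - 22*(-29)) = 1/(-53/(-6) + 638) = 1/(-⅙*(-53) + 638) = 1/(53/6 + 638) = 1/(3881/6) = 6/3881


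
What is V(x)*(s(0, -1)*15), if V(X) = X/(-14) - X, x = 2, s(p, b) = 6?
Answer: -1350/7 ≈ -192.86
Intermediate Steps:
V(X) = -15*X/14 (V(X) = X*(-1/14) - X = -X/14 - X = -15*X/14)
V(x)*(s(0, -1)*15) = (-15/14*2)*(6*15) = -15/7*90 = -1350/7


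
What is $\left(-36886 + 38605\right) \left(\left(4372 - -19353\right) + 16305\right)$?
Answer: $68811570$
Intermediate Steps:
$\left(-36886 + 38605\right) \left(\left(4372 - -19353\right) + 16305\right) = 1719 \left(\left(4372 + 19353\right) + 16305\right) = 1719 \left(23725 + 16305\right) = 1719 \cdot 40030 = 68811570$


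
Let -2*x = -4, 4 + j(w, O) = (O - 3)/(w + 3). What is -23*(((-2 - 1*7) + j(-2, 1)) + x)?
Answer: 299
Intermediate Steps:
j(w, O) = -4 + (-3 + O)/(3 + w) (j(w, O) = -4 + (O - 3)/(w + 3) = -4 + (-3 + O)/(3 + w))
x = 2 (x = -1/2*(-4) = 2)
-23*(((-2 - 1*7) + j(-2, 1)) + x) = -23*(((-2 - 1*7) + (-15 + 1 - 4*(-2))/(3 - 2)) + 2) = -23*(((-2 - 7) + (-15 + 1 + 8)/1) + 2) = -23*((-9 + 1*(-6)) + 2) = -23*((-9 - 6) + 2) = -23*(-15 + 2) = -23*(-13) = 299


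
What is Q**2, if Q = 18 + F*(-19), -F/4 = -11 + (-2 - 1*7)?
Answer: 2256004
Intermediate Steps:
F = 80 (F = -4*(-11 + (-2 - 1*7)) = -4*(-11 + (-2 - 7)) = -4*(-11 - 9) = -4*(-20) = 80)
Q = -1502 (Q = 18 + 80*(-19) = 18 - 1520 = -1502)
Q**2 = (-1502)**2 = 2256004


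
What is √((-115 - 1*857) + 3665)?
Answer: √2693 ≈ 51.894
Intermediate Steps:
√((-115 - 1*857) + 3665) = √((-115 - 857) + 3665) = √(-972 + 3665) = √2693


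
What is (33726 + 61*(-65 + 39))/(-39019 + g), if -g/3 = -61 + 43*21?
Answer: -6428/8309 ≈ -0.77362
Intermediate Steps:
g = -2526 (g = -3*(-61 + 43*21) = -3*(-61 + 903) = -3*842 = -2526)
(33726 + 61*(-65 + 39))/(-39019 + g) = (33726 + 61*(-65 + 39))/(-39019 - 2526) = (33726 + 61*(-26))/(-41545) = (33726 - 1586)*(-1/41545) = 32140*(-1/41545) = -6428/8309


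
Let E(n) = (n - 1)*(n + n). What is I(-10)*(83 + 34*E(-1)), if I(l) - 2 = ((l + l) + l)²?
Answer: 197538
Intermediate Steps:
E(n) = 2*n*(-1 + n) (E(n) = (-1 + n)*(2*n) = 2*n*(-1 + n))
I(l) = 2 + 9*l² (I(l) = 2 + ((l + l) + l)² = 2 + (2*l + l)² = 2 + (3*l)² = 2 + 9*l²)
I(-10)*(83 + 34*E(-1)) = (2 + 9*(-10)²)*(83 + 34*(2*(-1)*(-1 - 1))) = (2 + 9*100)*(83 + 34*(2*(-1)*(-2))) = (2 + 900)*(83 + 34*4) = 902*(83 + 136) = 902*219 = 197538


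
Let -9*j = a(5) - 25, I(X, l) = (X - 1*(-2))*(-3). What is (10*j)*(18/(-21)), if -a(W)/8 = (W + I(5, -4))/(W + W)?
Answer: -244/21 ≈ -11.619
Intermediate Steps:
I(X, l) = -6 - 3*X (I(X, l) = (X + 2)*(-3) = (2 + X)*(-3) = -6 - 3*X)
a(W) = -4*(-21 + W)/W (a(W) = -8*(W + (-6 - 3*5))/(W + W) = -8*(W + (-6 - 15))/(2*W) = -8*(W - 21)*1/(2*W) = -8*(-21 + W)*1/(2*W) = -4*(-21 + W)/W)
j = 61/45 (j = -((-4 + 84/5) - 25)/9 = -(64/5 - 25)/9 = -⅑*(-61/5) = 61/45 ≈ 1.3556)
(10*j)*(18/(-21)) = (10*(61/45))*(18/(-21)) = 122*(18*(-1/21))/9 = (122/9)*(-6/7) = -244/21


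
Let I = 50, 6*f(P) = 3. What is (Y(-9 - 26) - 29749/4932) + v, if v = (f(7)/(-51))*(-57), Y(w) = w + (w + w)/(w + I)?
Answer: -3784691/83844 ≈ -45.140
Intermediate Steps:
f(P) = ½ (f(P) = (⅙)*3 = ½)
Y(w) = w + 2*w/(50 + w) (Y(w) = w + (w + w)/(w + 50) = w + (2*w)/(50 + w) = w + 2*w/(50 + w))
v = 19/34 (v = ((½)/(-51))*(-57) = ((½)*(-1/51))*(-57) = -1/102*(-57) = 19/34 ≈ 0.55882)
(Y(-9 - 26) - 29749/4932) + v = ((-9 - 26)*(52 + (-9 - 26))/(50 + (-9 - 26)) - 29749/4932) + 19/34 = (-35*(52 - 35)/(50 - 35) - 29749*1/4932) + 19/34 = (-35*17/15 - 29749/4932) + 19/34 = (-35*1/15*17 - 29749/4932) + 19/34 = (-119/3 - 29749/4932) + 19/34 = -225385/4932 + 19/34 = -3784691/83844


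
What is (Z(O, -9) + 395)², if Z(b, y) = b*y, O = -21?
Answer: 341056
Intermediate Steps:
(Z(O, -9) + 395)² = (-21*(-9) + 395)² = (189 + 395)² = 584² = 341056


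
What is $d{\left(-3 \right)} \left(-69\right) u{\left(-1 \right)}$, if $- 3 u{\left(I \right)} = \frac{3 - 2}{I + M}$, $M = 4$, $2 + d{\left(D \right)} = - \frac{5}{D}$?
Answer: $- \frac{23}{9} \approx -2.5556$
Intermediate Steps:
$d{\left(D \right)} = -2 - \frac{5}{D}$
$u{\left(I \right)} = - \frac{1}{3 \left(4 + I\right)}$ ($u{\left(I \right)} = - \frac{\left(3 - 2\right) \frac{1}{I + 4}}{3} = - \frac{1 \frac{1}{4 + I}}{3} = - \frac{1}{3 \left(4 + I\right)}$)
$d{\left(-3 \right)} \left(-69\right) u{\left(-1 \right)} = \left(-2 - \frac{5}{-3}\right) \left(-69\right) \left(- \frac{1}{12 + 3 \left(-1\right)}\right) = \left(-2 - - \frac{5}{3}\right) \left(-69\right) \left(- \frac{1}{12 - 3}\right) = \left(-2 + \frac{5}{3}\right) \left(-69\right) \left(- \frac{1}{9}\right) = \left(- \frac{1}{3}\right) \left(-69\right) \left(\left(-1\right) \frac{1}{9}\right) = 23 \left(- \frac{1}{9}\right) = - \frac{23}{9}$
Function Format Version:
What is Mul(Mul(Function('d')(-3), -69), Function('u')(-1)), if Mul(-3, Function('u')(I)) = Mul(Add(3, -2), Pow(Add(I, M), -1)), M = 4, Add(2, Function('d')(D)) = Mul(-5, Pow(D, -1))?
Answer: Rational(-23, 9) ≈ -2.5556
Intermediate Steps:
Function('d')(D) = Add(-2, Mul(-5, Pow(D, -1)))
Function('u')(I) = Mul(Rational(-1, 3), Pow(Add(4, I), -1)) (Function('u')(I) = Mul(Rational(-1, 3), Mul(Add(3, -2), Pow(Add(I, 4), -1))) = Mul(Rational(-1, 3), Mul(1, Pow(Add(4, I), -1))) = Mul(Rational(-1, 3), Pow(Add(4, I), -1)))
Mul(Mul(Function('d')(-3), -69), Function('u')(-1)) = Mul(Mul(Add(-2, Mul(-5, Pow(-3, -1))), -69), Mul(-1, Pow(Add(12, Mul(3, -1)), -1))) = Mul(Mul(Add(-2, Mul(-5, Rational(-1, 3))), -69), Mul(-1, Pow(Add(12, -3), -1))) = Mul(Mul(Add(-2, Rational(5, 3)), -69), Mul(-1, Pow(9, -1))) = Mul(Mul(Rational(-1, 3), -69), Mul(-1, Rational(1, 9))) = Mul(23, Rational(-1, 9)) = Rational(-23, 9)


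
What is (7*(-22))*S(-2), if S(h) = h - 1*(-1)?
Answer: 154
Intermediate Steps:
S(h) = 1 + h (S(h) = h + 1 = 1 + h)
(7*(-22))*S(-2) = (7*(-22))*(1 - 2) = -154*(-1) = 154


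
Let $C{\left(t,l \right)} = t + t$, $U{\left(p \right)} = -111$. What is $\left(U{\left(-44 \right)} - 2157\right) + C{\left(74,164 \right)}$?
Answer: $-2120$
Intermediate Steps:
$C{\left(t,l \right)} = 2 t$
$\left(U{\left(-44 \right)} - 2157\right) + C{\left(74,164 \right)} = \left(-111 - 2157\right) + 2 \cdot 74 = -2268 + 148 = -2120$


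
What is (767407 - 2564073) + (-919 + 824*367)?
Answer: -1495177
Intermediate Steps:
(767407 - 2564073) + (-919 + 824*367) = -1796666 + (-919 + 302408) = -1796666 + 301489 = -1495177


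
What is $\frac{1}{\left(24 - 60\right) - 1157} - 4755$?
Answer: $- \frac{5672716}{1193} \approx -4755.0$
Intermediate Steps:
$\frac{1}{\left(24 - 60\right) - 1157} - 4755 = \frac{1}{-36 - 1157} - 4755 = \frac{1}{-1193} - 4755 = - \frac{1}{1193} - 4755 = - \frac{5672716}{1193}$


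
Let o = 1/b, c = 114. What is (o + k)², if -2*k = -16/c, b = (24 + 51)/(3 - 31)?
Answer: 20736/225625 ≈ 0.091905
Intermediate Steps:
b = -75/28 (b = 75/(-28) = 75*(-1/28) = -75/28 ≈ -2.6786)
o = -28/75 (o = 1/(-75/28) = -28/75 ≈ -0.37333)
k = 4/57 (k = -(-8)/114 = -½*(-8/57) = 4/57 ≈ 0.070175)
(o + k)² = (-28/75 + 4/57)² = (-144/475)² = 20736/225625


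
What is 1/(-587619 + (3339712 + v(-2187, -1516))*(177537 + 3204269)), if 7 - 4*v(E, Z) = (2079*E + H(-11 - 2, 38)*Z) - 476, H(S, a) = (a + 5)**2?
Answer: 1/17508613470763 ≈ 5.7115e-14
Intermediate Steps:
H(S, a) = (5 + a)**2
v(E, Z) = 483/4 - 2079*E/4 - 1849*Z/4 (v(E, Z) = 7/4 - ((2079*E + (5 + 38)**2*Z) - 476)/4 = 7/4 - ((2079*E + 43**2*Z) - 476)/4 = 7/4 - ((2079*E + 1849*Z) - 476)/4 = 7/4 - ((1849*Z + 2079*E) - 476)/4 = 7/4 - (-476 + 1849*Z + 2079*E)/4 = 7/4 + (119 - 2079*E/4 - 1849*Z/4) = 483/4 - 2079*E/4 - 1849*Z/4)
1/(-587619 + (3339712 + v(-2187, -1516))*(177537 + 3204269)) = 1/(-587619 + (3339712 + (483/4 - 2079/4*(-2187) - 1849/4*(-1516)))*(177537 + 3204269)) = 1/(-587619 + (3339712 + (483/4 + 4546773/4 + 700771))*3381806) = 1/(-587619 + (3339712 + 1837585)*3381806) = 1/(-587619 + 5177297*3381806) = 1/(-587619 + 17508614058382) = 1/17508613470763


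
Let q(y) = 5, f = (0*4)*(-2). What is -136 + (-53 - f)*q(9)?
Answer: -401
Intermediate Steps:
f = 0 (f = 0*(-2) = 0)
-136 + (-53 - f)*q(9) = -136 + (-53 - 1*0)*5 = -136 + (-53 + 0)*5 = -136 - 53*5 = -136 - 265 = -401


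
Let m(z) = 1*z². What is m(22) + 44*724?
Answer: 32340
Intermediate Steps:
m(z) = z²
m(22) + 44*724 = 22² + 44*724 = 484 + 31856 = 32340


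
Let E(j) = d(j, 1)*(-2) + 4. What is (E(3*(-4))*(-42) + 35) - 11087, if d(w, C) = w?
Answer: -12228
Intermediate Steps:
E(j) = 4 - 2*j (E(j) = j*(-2) + 4 = -2*j + 4 = 4 - 2*j)
(E(3*(-4))*(-42) + 35) - 11087 = ((4 - 6*(-4))*(-42) + 35) - 11087 = ((4 - 2*(-12))*(-42) + 35) - 11087 = ((4 + 24)*(-42) + 35) - 11087 = (28*(-42) + 35) - 11087 = (-1176 + 35) - 11087 = -1141 - 11087 = -12228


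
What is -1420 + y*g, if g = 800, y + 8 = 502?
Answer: 393780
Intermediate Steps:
y = 494 (y = -8 + 502 = 494)
-1420 + y*g = -1420 + 494*800 = -1420 + 395200 = 393780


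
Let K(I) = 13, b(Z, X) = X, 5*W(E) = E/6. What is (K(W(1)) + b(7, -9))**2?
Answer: 16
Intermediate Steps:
W(E) = E/30 (W(E) = (E/6)/5 = E/30)
(K(W(1)) + b(7, -9))**2 = (13 - 9)**2 = 4**2 = 16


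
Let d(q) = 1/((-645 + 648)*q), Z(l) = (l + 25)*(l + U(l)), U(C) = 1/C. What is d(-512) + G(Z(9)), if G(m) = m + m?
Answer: 2854909/4608 ≈ 619.55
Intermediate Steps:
Z(l) = (25 + l)*(l + 1/l) (Z(l) = (l + 25)*(l + 1/l) = (25 + l)*(l + 1/l))
d(q) = 1/(3*q)
G(m) = 2*m
d(-512) + G(Z(9)) = (⅓)/(-512) + 2*(1 + 9² + 25*9 + 25/9) = (⅓)*(-1/512) + 2*(1 + 81 + 225 + 25*(⅑)) = -1/1536 + 2*(1 + 81 + 225 + 25/9) = -1/1536 + 2*(2788/9) = -1/1536 + 5576/9 = 2854909/4608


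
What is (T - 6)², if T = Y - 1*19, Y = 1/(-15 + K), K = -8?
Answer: 331776/529 ≈ 627.18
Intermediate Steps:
Y = -1/23 (Y = 1/(-15 - 8) = 1/(-23) = -1/23 ≈ -0.043478)
T = -438/23 (T = -1/23 - 1*19 = -1/23 - 19 = -438/23 ≈ -19.043)
(T - 6)² = (-438/23 - 6)² = (-576/23)² = 331776/529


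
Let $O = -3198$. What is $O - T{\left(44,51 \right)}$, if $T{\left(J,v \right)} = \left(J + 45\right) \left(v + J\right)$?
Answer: $-11653$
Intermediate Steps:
$T{\left(J,v \right)} = \left(45 + J\right) \left(J + v\right)$
$O - T{\left(44,51 \right)} = -3198 - \left(44^{2} + 45 \cdot 44 + 45 \cdot 51 + 44 \cdot 51\right) = -3198 - \left(1936 + 1980 + 2295 + 2244\right) = -3198 - 8455 = -11653$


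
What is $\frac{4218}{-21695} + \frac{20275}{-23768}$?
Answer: $- \frac{540119549}{515646760} \approx -1.0475$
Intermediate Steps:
$\frac{4218}{-21695} + \frac{20275}{-23768} = 4218 \left(- \frac{1}{21695}\right) + 20275 \left(- \frac{1}{23768}\right) = - \frac{4218}{21695} - \frac{20275}{23768} = - \frac{540119549}{515646760}$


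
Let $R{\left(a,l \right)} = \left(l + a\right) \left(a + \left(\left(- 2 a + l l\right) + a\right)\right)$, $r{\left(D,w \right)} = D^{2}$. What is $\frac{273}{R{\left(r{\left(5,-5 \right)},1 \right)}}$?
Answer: $\frac{21}{2} \approx 10.5$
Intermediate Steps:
$R{\left(a,l \right)} = l^{2} \left(a + l\right)$ ($R{\left(a,l \right)} = \left(a + l\right) \left(a + \left(\left(- 2 a + l^{2}\right) + a\right)\right) = \left(a + l\right) \left(a + \left(\left(l^{2} - 2 a\right) + a\right)\right) = \left(a + l\right) \left(a - \left(a - l^{2}\right)\right) = \left(a + l\right) l^{2} = l^{2} \left(a + l\right)$)
$\frac{273}{R{\left(r{\left(5,-5 \right)},1 \right)}} = \frac{273}{1^{2} \left(5^{2} + 1\right)} = \frac{273}{1 \left(25 + 1\right)} = \frac{273}{1 \cdot 26} = \frac{273}{26} = 273 \cdot \frac{1}{26} = \frac{21}{2}$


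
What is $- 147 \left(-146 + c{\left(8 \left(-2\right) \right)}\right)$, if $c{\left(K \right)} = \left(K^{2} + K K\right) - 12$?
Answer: $-52038$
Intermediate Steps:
$c{\left(K \right)} = -12 + 2 K^{2}$ ($c{\left(K \right)} = \left(K^{2} + K^{2}\right) - 12 = 2 K^{2} - 12 = -12 + 2 K^{2}$)
$- 147 \left(-146 + c{\left(8 \left(-2\right) \right)}\right) = - 147 \left(-146 - \left(12 - 2 \left(8 \left(-2\right)\right)^{2}\right)\right) = - 147 \left(-146 - \left(12 - 2 \left(-16\right)^{2}\right)\right) = - 147 \left(-146 + \left(-12 + 2 \cdot 256\right)\right) = - 147 \left(-146 + \left(-12 + 512\right)\right) = - 147 \left(-146 + 500\right) = \left(-147\right) 354 = -52038$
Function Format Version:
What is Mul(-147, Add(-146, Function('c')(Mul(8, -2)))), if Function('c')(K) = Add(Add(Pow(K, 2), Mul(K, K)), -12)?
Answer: -52038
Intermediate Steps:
Function('c')(K) = Add(-12, Mul(2, Pow(K, 2))) (Function('c')(K) = Add(Add(Pow(K, 2), Pow(K, 2)), -12) = Add(Mul(2, Pow(K, 2)), -12) = Add(-12, Mul(2, Pow(K, 2))))
Mul(-147, Add(-146, Function('c')(Mul(8, -2)))) = Mul(-147, Add(-146, Add(-12, Mul(2, Pow(Mul(8, -2), 2))))) = Mul(-147, Add(-146, Add(-12, Mul(2, Pow(-16, 2))))) = Mul(-147, Add(-146, Add(-12, Mul(2, 256)))) = Mul(-147, Add(-146, Add(-12, 512))) = Mul(-147, Add(-146, 500)) = Mul(-147, 354) = -52038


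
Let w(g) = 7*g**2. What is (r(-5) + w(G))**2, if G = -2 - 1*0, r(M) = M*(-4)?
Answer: 2304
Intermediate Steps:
r(M) = -4*M
G = -2 (G = -2 + 0 = -2)
(r(-5) + w(G))**2 = (-4*(-5) + 7*(-2)**2)**2 = (20 + 7*4)**2 = (20 + 28)**2 = 48**2 = 2304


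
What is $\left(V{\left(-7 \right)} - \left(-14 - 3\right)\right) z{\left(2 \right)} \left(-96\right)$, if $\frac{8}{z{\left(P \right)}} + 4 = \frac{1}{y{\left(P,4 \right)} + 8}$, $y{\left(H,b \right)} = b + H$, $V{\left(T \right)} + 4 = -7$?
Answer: $\frac{64512}{55} \approx 1172.9$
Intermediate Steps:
$V{\left(T \right)} = -11$ ($V{\left(T \right)} = -4 - 7 = -11$)
$y{\left(H,b \right)} = H + b$
$z{\left(P \right)} = \frac{8}{-4 + \frac{1}{12 + P}}$ ($z{\left(P \right)} = \frac{8}{-4 + \frac{1}{\left(P + 4\right) + 8}} = \frac{8}{-4 + \frac{1}{\left(4 + P\right) + 8}} = \frac{8}{-4 + \frac{1}{12 + P}}$)
$\left(V{\left(-7 \right)} - \left(-14 - 3\right)\right) z{\left(2 \right)} \left(-96\right) = \left(-11 - \left(-14 - 3\right)\right) \frac{8 \left(-12 - 2\right)}{47 + 4 \cdot 2} \left(-96\right) = \left(-11 - \left(-14 - 3\right)\right) \frac{8 \left(-12 - 2\right)}{47 + 8} \left(-96\right) = \left(-11 - -17\right) 8 \cdot \frac{1}{55} \left(-14\right) \left(-96\right) = \left(-11 + 17\right) 8 \cdot \frac{1}{55} \left(-14\right) \left(-96\right) = 6 \left(- \frac{112}{55}\right) \left(-96\right) = \left(- \frac{672}{55}\right) \left(-96\right) = \frac{64512}{55}$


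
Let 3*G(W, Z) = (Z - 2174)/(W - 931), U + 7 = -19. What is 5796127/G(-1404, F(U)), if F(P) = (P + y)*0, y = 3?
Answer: 40601869635/2174 ≈ 1.8676e+7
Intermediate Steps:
U = -26 (U = -7 - 19 = -26)
F(P) = 0 (F(P) = (P + 3)*0 = (3 + P)*0 = 0)
G(W, Z) = (-2174 + Z)/(3*(-931 + W)) (G(W, Z) = ((Z - 2174)/(W - 931))/3 = ((-2174 + Z)/(-931 + W))/3 = (-2174 + Z)/(3*(-931 + W)))
5796127/G(-1404, F(U)) = 5796127/(((-2174 + 0)/(3*(-931 - 1404)))) = 5796127/(((⅓)*(-2174)/(-2335))) = 5796127/(((⅓)*(-1/2335)*(-2174))) = 5796127/(2174/7005) = 5796127*(7005/2174) = 40601869635/2174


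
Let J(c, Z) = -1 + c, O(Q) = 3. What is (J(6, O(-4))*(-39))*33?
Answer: -6435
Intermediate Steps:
(J(6, O(-4))*(-39))*33 = ((-1 + 6)*(-39))*33 = (5*(-39))*33 = -195*33 = -6435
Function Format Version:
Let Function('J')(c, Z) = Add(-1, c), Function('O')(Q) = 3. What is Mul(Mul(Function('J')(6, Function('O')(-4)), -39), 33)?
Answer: -6435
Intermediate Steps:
Mul(Mul(Function('J')(6, Function('O')(-4)), -39), 33) = Mul(Mul(Add(-1, 6), -39), 33) = Mul(Mul(5, -39), 33) = Mul(-195, 33) = -6435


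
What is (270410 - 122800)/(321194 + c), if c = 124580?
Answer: 73805/222887 ≈ 0.33113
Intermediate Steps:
(270410 - 122800)/(321194 + c) = (270410 - 122800)/(321194 + 124580) = 147610/445774 = 147610*(1/445774) = 73805/222887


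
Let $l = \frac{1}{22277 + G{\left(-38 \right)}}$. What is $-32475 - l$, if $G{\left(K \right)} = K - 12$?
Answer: $- \frac{721821826}{22227} \approx -32475.0$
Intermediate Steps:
$G{\left(K \right)} = -12 + K$
$l = \frac{1}{22227}$ ($l = \frac{1}{22277 - 50} = \frac{1}{22227} \approx 4.499 \cdot 10^{-5}$)
$-32475 - l = -32475 - \frac{1}{22227} = - \frac{721821826}{22227}$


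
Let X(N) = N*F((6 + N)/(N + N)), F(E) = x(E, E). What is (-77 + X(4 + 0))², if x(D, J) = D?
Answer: 5184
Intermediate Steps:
F(E) = E
X(N) = 3 + N/2 (X(N) = N*((6 + N)/(N + N)) = N*((6 + N)/((2*N))) = N*((6 + N)*(1/(2*N))) = N*((6 + N)/(2*N)) = 3 + N/2)
(-77 + X(4 + 0))² = (-77 + (3 + (4 + 0)/2))² = (-77 + (3 + (½)*4))² = (-77 + (3 + 2))² = (-77 + 5)² = (-72)² = 5184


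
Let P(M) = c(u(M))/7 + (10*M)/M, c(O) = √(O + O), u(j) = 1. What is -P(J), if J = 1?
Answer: -10 - √2/7 ≈ -10.202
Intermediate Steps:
c(O) = √2*√O (c(O) = √(2*O) = √2*√O)
P(M) = 10 + √2/7 (P(M) = (√2*√1)/7 + (10*M)/M = (√2*1)*(⅐) + 10 = √2*(⅐) + 10 = √2/7 + 10 = 10 + √2/7)
-P(J) = -(10 + √2/7) = -10 - √2/7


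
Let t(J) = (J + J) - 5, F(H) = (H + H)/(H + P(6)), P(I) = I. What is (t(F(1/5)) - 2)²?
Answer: 45369/961 ≈ 47.210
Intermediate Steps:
F(H) = 2*H/(6 + H) (F(H) = (H + H)/(H + 6) = (2*H)/(6 + H) = 2*H/(6 + H))
t(J) = -5 + 2*J (t(J) = 2*J - 5 = -5 + 2*J)
(t(F(1/5)) - 2)² = ((-5 + 2*(2/(5*(6 + 1/5)))) - 2)² = ((-5 + 2*(2*(⅕)/(6 + ⅕))) - 2)² = ((-5 + 2*(2*(⅕)/(31/5))) - 2)² = ((-5 + 2*(2*(⅕)*(5/31))) - 2)² = ((-5 + 2*(2/31)) - 2)² = ((-5 + 4/31) - 2)² = (-151/31 - 2)² = (-213/31)² = 45369/961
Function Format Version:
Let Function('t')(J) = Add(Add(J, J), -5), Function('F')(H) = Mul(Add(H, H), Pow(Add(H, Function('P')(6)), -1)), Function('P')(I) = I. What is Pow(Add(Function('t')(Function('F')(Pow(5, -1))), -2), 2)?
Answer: Rational(45369, 961) ≈ 47.210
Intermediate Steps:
Function('F')(H) = Mul(2, H, Pow(Add(6, H), -1)) (Function('F')(H) = Mul(Add(H, H), Pow(Add(H, 6), -1)) = Mul(Mul(2, H), Pow(Add(6, H), -1)) = Mul(2, H, Pow(Add(6, H), -1)))
Function('t')(J) = Add(-5, Mul(2, J)) (Function('t')(J) = Add(Mul(2, J), -5) = Add(-5, Mul(2, J)))
Pow(Add(Function('t')(Function('F')(Pow(5, -1))), -2), 2) = Pow(Add(Add(-5, Mul(2, Mul(2, Pow(5, -1), Pow(Add(6, Pow(5, -1)), -1)))), -2), 2) = Pow(Add(Add(-5, Mul(2, Mul(2, Rational(1, 5), Pow(Add(6, Rational(1, 5)), -1)))), -2), 2) = Pow(Add(Add(-5, Mul(2, Mul(2, Rational(1, 5), Pow(Rational(31, 5), -1)))), -2), 2) = Pow(Add(Add(-5, Mul(2, Mul(2, Rational(1, 5), Rational(5, 31)))), -2), 2) = Pow(Add(Add(-5, Mul(2, Rational(2, 31))), -2), 2) = Pow(Add(Add(-5, Rational(4, 31)), -2), 2) = Pow(Add(Rational(-151, 31), -2), 2) = Pow(Rational(-213, 31), 2) = Rational(45369, 961)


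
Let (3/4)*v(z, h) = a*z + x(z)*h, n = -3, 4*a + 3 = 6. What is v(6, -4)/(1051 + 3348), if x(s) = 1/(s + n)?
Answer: 38/39591 ≈ 0.00095981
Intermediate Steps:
a = ¾ (a = -¾ + (¼)*6 = -¾ + 3/2 = ¾ ≈ 0.75000)
x(s) = 1/(-3 + s) (x(s) = 1/(s - 3) = 1/(-3 + s))
v(z, h) = z + 4*h/(3*(-3 + z)) (v(z, h) = 4*(3*z/4 + h/(-3 + z))/3 = z + 4*h/(3*(-3 + z)))
v(6, -4)/(1051 + 3348) = (((4/3)*(-4) + 6*(-3 + 6))/(-3 + 6))/(1051 + 3348) = ((-16/3 + 6*3)/3)/4399 = ((-16/3 + 18)/3)/4399 = ((⅓)*(38/3))/4399 = (1/4399)*(38/9) = 38/39591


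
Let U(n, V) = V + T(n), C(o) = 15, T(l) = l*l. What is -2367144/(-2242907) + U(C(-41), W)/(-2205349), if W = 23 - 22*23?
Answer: 5220957323262/4946392709543 ≈ 1.0555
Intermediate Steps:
W = -483 (W = 23 - 506 = -483)
T(l) = l²
U(n, V) = V + n²
-2367144/(-2242907) + U(C(-41), W)/(-2205349) = -2367144/(-2242907) + (-483 + 15²)/(-2205349) = -2367144*(-1/2242907) + (-483 + 225)*(-1/2205349) = 2367144/2242907 - 258*(-1/2205349) = 2367144/2242907 + 258/2205349 = 5220957323262/4946392709543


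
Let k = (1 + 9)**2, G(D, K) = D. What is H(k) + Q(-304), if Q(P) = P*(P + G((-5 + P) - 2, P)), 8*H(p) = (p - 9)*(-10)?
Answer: 747385/4 ≈ 1.8685e+5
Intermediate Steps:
k = 100 (k = 10**2 = 100)
H(p) = 45/4 - 5*p/4 (H(p) = ((p - 9)*(-10))/8 = ((-9 + p)*(-10))/8 = (90 - 10*p)/8 = 45/4 - 5*p/4)
Q(P) = P*(-7 + 2*P) (Q(P) = P*(P + ((-5 + P) - 2)) = P*(P + (-7 + P)) = P*(-7 + 2*P))
H(k) + Q(-304) = (45/4 - 5/4*100) - 304*(-7 + 2*(-304)) = (45/4 - 125) - 304*(-7 - 608) = -455/4 - 304*(-615) = -455/4 + 186960 = 747385/4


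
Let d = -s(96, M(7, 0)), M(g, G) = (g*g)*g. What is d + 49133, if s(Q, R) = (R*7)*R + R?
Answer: -774753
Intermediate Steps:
M(g, G) = g**3 (M(g, G) = g**2*g = g**3)
s(Q, R) = R + 7*R**2 (s(Q, R) = (7*R)*R + R = 7*R**2 + R = R + 7*R**2)
d = -823886 (d = -7**3*(1 + 7*7**3) = -343*(1 + 7*343) = -343*(1 + 2401) = -343*2402 = -1*823886 = -823886)
d + 49133 = -823886 + 49133 = -774753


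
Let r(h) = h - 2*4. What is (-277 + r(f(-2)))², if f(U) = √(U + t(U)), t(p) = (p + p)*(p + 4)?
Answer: (285 - I*√10)² ≈ 81215.0 - 1803.0*I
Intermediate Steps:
t(p) = 2*p*(4 + p) (t(p) = (2*p)*(4 + p) = 2*p*(4 + p))
f(U) = √(U + 2*U*(4 + U))
r(h) = -8 + h (r(h) = h - 8 = -8 + h)
(-277 + r(f(-2)))² = (-277 + (-8 + √(-2*(9 + 2*(-2)))))² = (-277 + (-8 + √(-2*(9 - 4))))² = (-277 + (-8 + √(-2*5)))² = (-277 + (-8 + √(-10)))² = (-277 + (-8 + I*√10))² = (-285 + I*√10)²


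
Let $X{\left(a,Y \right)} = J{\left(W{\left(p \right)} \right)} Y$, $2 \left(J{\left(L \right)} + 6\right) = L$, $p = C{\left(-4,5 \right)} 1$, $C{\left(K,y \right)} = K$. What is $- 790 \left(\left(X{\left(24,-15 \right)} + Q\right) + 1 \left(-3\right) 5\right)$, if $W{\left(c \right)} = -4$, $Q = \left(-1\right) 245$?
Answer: $110600$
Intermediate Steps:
$p = -4$ ($p = \left(-4\right) 1 = -4$)
$Q = -245$
$J{\left(L \right)} = -6 + \frac{L}{2}$
$X{\left(a,Y \right)} = - 8 Y$ ($X{\left(a,Y \right)} = \left(-6 + \frac{1}{2} \left(-4\right)\right) Y = \left(-6 - 2\right) Y = - 8 Y$)
$- 790 \left(\left(X{\left(24,-15 \right)} + Q\right) + 1 \left(-3\right) 5\right) = - 790 \left(\left(\left(-8\right) \left(-15\right) - 245\right) + 1 \left(-3\right) 5\right) = - 790 \left(\left(120 - 245\right) - 15\right) = - 790 \left(-125 - 15\right) = \left(-790\right) \left(-140\right) = 110600$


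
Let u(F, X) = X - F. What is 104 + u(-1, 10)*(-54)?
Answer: -490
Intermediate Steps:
104 + u(-1, 10)*(-54) = 104 + (10 - 1*(-1))*(-54) = 104 + (10 + 1)*(-54) = 104 + 11*(-54) = 104 - 594 = -490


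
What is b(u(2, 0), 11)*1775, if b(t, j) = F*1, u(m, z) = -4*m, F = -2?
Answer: -3550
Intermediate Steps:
b(t, j) = -2 (b(t, j) = -2*1 = -2)
b(u(2, 0), 11)*1775 = -2*1775 = -3550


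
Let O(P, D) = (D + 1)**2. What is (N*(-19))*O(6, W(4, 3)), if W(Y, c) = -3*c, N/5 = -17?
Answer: 103360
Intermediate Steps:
N = -85 (N = 5*(-17) = -85)
O(P, D) = (1 + D)**2
(N*(-19))*O(6, W(4, 3)) = (-85*(-19))*(1 - 3*3)**2 = 1615*(1 - 9)**2 = 1615*(-8)**2 = 1615*64 = 103360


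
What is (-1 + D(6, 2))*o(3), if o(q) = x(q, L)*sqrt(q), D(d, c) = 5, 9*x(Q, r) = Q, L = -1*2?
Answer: 4*sqrt(3)/3 ≈ 2.3094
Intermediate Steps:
L = -2
x(Q, r) = Q/9
o(q) = q**(3/2)/9 (o(q) = (q/9)*sqrt(q) = q**(3/2)/9)
(-1 + D(6, 2))*o(3) = (-1 + 5)*(3**(3/2)/9) = 4*((3*sqrt(3))/9) = 4*(sqrt(3)/3) = 4*sqrt(3)/3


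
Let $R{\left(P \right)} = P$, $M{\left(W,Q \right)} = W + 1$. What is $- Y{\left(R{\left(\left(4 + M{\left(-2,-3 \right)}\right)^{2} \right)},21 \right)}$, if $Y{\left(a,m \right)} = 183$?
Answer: $-183$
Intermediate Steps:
$M{\left(W,Q \right)} = 1 + W$
$- Y{\left(R{\left(\left(4 + M{\left(-2,-3 \right)}\right)^{2} \right)},21 \right)} = \left(-1\right) 183 = -183$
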